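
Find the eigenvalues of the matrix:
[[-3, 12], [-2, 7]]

Characteristic equation: det(A - λI) = 0
λ² - (trace)λ + (det) = 0
trace = -3 + 7 = 4, det = (-3)(7) - (12)(-2) = 3
λ² - (4)λ + (3) = 0
λ = (4 ± √((4)² - 4·(3))) / 2 = (4 ± √4) / 2
Solving: λ = 1, 3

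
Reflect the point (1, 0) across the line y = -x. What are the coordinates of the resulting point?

Reflection across line y = -x: (1, 0) → (0, -1)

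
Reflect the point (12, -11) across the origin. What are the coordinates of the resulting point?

Reflection across origin: (12, -11) → (-12, 11)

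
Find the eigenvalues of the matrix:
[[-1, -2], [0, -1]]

Characteristic equation: det(A - λI) = 0
λ² - (trace)λ + (det) = 0
trace = -1 + -1 = -2, det = (-1)(-1) - (-2)(0) = 1
λ² - (-2)λ + (1) = 0
λ = (-2 ± √((-2)² - 4·(1))) / 2 = (-2 ± √0) / 2
Solving: λ = -1, -1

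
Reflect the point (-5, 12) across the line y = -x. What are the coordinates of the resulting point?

Reflection across line y = -x: (-5, 12) → (-12, 5)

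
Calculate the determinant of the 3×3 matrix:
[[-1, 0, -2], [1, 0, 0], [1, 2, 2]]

Expansion along first row:
det = -1·det([[0,0],[2,2]]) - 0·det([[1,0],[1,2]]) + -2·det([[1,0],[1,2]])
    = -1·(0·2 - 0·2) - 0·(1·2 - 0·1) + -2·(1·2 - 0·1)
    = -1·0 - 0·2 + -2·2
    = 0 + 0 + -4 = -4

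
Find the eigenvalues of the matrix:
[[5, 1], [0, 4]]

Characteristic equation: det(A - λI) = 0
λ² - (trace)λ + (det) = 0
trace = 5 + 4 = 9, det = (5)(4) - (1)(0) = 20
λ² - (9)λ + (20) = 0
λ = (9 ± √((9)² - 4·(20))) / 2 = (9 ± √1) / 2
Solving: λ = 4, 5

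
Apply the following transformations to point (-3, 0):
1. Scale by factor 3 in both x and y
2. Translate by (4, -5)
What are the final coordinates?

Step 1: Scale (-3, 0) by 3 → (-9, 0)
Step 2: Translate by (4, -5) → (-5, -5)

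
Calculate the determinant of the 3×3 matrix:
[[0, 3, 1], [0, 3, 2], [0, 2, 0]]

Expansion along first row:
det = 0·det([[3,2],[2,0]]) - 3·det([[0,2],[0,0]]) + 1·det([[0,3],[0,2]])
    = 0·(3·0 - 2·2) - 3·(0·0 - 2·0) + 1·(0·2 - 3·0)
    = 0·-4 - 3·0 + 1·0
    = 0 + 0 + 0 = 0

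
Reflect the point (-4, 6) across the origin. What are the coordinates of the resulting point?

Reflection across origin: (-4, 6) → (4, -6)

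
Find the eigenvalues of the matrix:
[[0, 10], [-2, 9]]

Characteristic equation: det(A - λI) = 0
λ² - (trace)λ + (det) = 0
trace = 0 + 9 = 9, det = (0)(9) - (10)(-2) = 20
λ² - (9)λ + (20) = 0
λ = (9 ± √((9)² - 4·(20))) / 2 = (9 ± √1) / 2
Solving: λ = 4, 5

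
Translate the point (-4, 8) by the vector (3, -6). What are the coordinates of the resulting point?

Translation by (3, -6) (homogeneous matrix [[1, 0, 3], [0, 1, -6], [0, 0, 1]]):
x' = -4 + 3 = -1
y' = 8 + -6 = 2
Result: (-1, 2)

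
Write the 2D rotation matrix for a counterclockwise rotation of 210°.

Rotation matrix formula: [[cos θ, -sin θ], [sin θ, cos θ]]
For θ = 210°:
cos(210°) = -√3/2
sin(210°) = -1/2
Result: [[-√3/2, 1/2], [-1/2, -√3/2]]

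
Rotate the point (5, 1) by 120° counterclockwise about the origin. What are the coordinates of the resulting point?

Rotation matrix for 120°: [[cos 120°, -sin 120°], [sin 120°, cos 120°]] ≈ [[-0.500000, -0.866025], [0.866025, -0.500000]]
[[-0.500000, -0.866025], [0.866025, -0.500000]] × [5, 1]ᵀ ≈ [-3.3660, 3.8301]ᵀ
Result: (-3.3660, 3.8301)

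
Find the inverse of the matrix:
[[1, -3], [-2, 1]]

For [[a,b],[c,d]], inverse = (1/det)·[[d,-b],[-c,a]]
det = (1)(1) - (-3)(-2) = 1 - 6 = -5
Inverse = (1/-5)·[[1, 3], [2, 1]]
= [[-1/5, -3/5], [-2/5, -1/5]]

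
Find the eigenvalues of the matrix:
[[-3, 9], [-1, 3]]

Characteristic equation: det(A - λI) = 0
λ² - (trace)λ + (det) = 0
trace = -3 + 3 = 0, det = (-3)(3) - (9)(-1) = 0
λ² - (0)λ + (0) = 0
λ = (0 ± √((0)² - 4·(0))) / 2 = (0 ± √0) / 2
Solving: λ = 0, 0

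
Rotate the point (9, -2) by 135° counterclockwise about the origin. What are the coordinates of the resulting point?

Rotation matrix for 135°: [[cos 135°, -sin 135°], [sin 135°, cos 135°]] ≈ [[-0.707107, -0.707107], [0.707107, -0.707107]]
[[-0.707107, -0.707107], [0.707107, -0.707107]] × [9, -2]ᵀ ≈ [-4.9497, 7.7782]ᵀ
Result: (-4.9497, 7.7782)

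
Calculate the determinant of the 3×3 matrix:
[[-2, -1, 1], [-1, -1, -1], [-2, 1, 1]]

Expansion along first row:
det = -2·det([[-1,-1],[1,1]]) - -1·det([[-1,-1],[-2,1]]) + 1·det([[-1,-1],[-2,1]])
    = -2·(-1·1 - -1·1) - -1·(-1·1 - -1·-2) + 1·(-1·1 - -1·-2)
    = -2·0 - -1·-3 + 1·-3
    = 0 + -3 + -3 = -6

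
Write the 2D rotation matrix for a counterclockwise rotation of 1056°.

Rotation matrix formula: [[cos θ, -sin θ], [sin θ, cos θ]]
For θ = 1056°:
cos(1056°) = 0.9135
sin(1056°) = -0.4067
Result: [[0.9135, 0.4067], [-0.4067, 0.9135]]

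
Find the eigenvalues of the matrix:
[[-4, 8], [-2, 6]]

Characteristic equation: det(A - λI) = 0
λ² - (trace)λ + (det) = 0
trace = -4 + 6 = 2, det = (-4)(6) - (8)(-2) = -8
λ² - (2)λ + (-8) = 0
λ = (2 ± √((2)² - 4·(-8))) / 2 = (2 ± √36) / 2
Solving: λ = -2, 4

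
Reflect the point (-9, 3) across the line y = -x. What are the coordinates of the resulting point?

Reflection across line y = -x: (-9, 3) → (-3, 9)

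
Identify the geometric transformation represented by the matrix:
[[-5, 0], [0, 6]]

This matrix represents: non-uniform scaling by sx = -5, sy = 6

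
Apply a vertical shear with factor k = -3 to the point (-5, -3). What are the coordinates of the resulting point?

Shear matrix for vertical shear with factor k = -3:
[[1, 0], [-3, 1]]
Result: (-5, -3) → (-5, 12)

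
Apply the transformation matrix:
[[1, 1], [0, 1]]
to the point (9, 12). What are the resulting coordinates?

Matrix multiplication:
[[1, 1], [0, 1]] × [9, 12]ᵀ
= [(1)(9) + (1)(12), (0)(9) + (1)(12)]ᵀ
= [21, 12]ᵀ
Result: (21, 12)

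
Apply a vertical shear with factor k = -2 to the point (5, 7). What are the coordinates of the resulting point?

Shear matrix for vertical shear with factor k = -2:
[[1, 0], [-2, 1]]
Result: (5, 7) → (5, -3)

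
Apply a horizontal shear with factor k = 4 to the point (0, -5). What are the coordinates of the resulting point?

Shear matrix for horizontal shear with factor k = 4:
[[1, 4], [0, 1]]
Result: (0, -5) → (-20, -5)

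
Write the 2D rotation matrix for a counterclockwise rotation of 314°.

Rotation matrix formula: [[cos θ, -sin θ], [sin θ, cos θ]]
For θ = 314°:
cos(314°) = 0.6947
sin(314°) = -0.7193
Result: [[0.6947, 0.7193], [-0.7193, 0.6947]]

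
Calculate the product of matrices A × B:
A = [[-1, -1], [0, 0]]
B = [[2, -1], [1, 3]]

Matrix multiplication:
C[0][0] = -1×2 + -1×1 = -3
C[0][1] = -1×-1 + -1×3 = -2
C[1][0] = 0×2 + 0×1 = 0
C[1][1] = 0×-1 + 0×3 = 0
Result: [[-3, -2], [0, 0]]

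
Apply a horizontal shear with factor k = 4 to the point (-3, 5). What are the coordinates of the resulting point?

Shear matrix for horizontal shear with factor k = 4:
[[1, 4], [0, 1]]
Result: (-3, 5) → (17, 5)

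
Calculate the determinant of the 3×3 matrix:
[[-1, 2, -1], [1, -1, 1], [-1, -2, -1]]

Expansion along first row:
det = -1·det([[-1,1],[-2,-1]]) - 2·det([[1,1],[-1,-1]]) + -1·det([[1,-1],[-1,-2]])
    = -1·(-1·-1 - 1·-2) - 2·(1·-1 - 1·-1) + -1·(1·-2 - -1·-1)
    = -1·3 - 2·0 + -1·-3
    = -3 + 0 + 3 = 0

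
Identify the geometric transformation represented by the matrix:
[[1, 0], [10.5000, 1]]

This matrix represents: vertical shear with factor 10.5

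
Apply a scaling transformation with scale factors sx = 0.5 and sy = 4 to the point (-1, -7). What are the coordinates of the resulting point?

Scaling matrix:
[[0.50, 0], [0, 4]]
Result: (-1 × 0.5, -7 × 4) = (-0.5, -28)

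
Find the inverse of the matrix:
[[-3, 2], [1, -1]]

For [[a,b],[c,d]], inverse = (1/det)·[[d,-b],[-c,a]]
det = (-3)(-1) - (2)(1) = 3 - 2 = 1
Inverse = [[-1, -2], [-1, -3]]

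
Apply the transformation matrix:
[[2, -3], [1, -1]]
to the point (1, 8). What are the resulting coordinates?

Matrix multiplication:
[[2, -3], [1, -1]] × [1, 8]ᵀ
= [(2)(1) + (-3)(8), (1)(1) + (-1)(8)]ᵀ
= [-22, -7]ᵀ
Result: (-22, -7)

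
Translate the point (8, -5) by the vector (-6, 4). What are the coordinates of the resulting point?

Translation by (-6, 4) (homogeneous matrix [[1, 0, -6], [0, 1, 4], [0, 0, 1]]):
x' = 8 + -6 = 2
y' = -5 + 4 = -1
Result: (2, -1)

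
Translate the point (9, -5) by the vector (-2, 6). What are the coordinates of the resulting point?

Translation by (-2, 6) (homogeneous matrix [[1, 0, -2], [0, 1, 6], [0, 0, 1]]):
x' = 9 + -2 = 7
y' = -5 + 6 = 1
Result: (7, 1)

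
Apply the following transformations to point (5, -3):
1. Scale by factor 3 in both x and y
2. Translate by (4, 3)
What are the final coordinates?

Step 1: Scale (5, -3) by 3 → (15, -9)
Step 2: Translate by (4, 3) → (19, -6)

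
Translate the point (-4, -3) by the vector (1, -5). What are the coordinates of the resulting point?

Translation by (1, -5) (homogeneous matrix [[1, 0, 1], [0, 1, -5], [0, 0, 1]]):
x' = -4 + 1 = -3
y' = -3 + -5 = -8
Result: (-3, -8)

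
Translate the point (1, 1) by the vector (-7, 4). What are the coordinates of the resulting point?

Translation by (-7, 4) (homogeneous matrix [[1, 0, -7], [0, 1, 4], [0, 0, 1]]):
x' = 1 + -7 = -6
y' = 1 + 4 = 5
Result: (-6, 5)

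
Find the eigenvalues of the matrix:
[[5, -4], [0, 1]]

Characteristic equation: det(A - λI) = 0
λ² - (trace)λ + (det) = 0
trace = 5 + 1 = 6, det = (5)(1) - (-4)(0) = 5
λ² - (6)λ + (5) = 0
λ = (6 ± √((6)² - 4·(5))) / 2 = (6 ± √16) / 2
Solving: λ = 1, 5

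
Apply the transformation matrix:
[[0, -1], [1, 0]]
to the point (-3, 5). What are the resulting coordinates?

Matrix multiplication:
[[0, -1], [1, 0]] × [-3, 5]ᵀ
= [(0)(-3) + (-1)(5), (1)(-3) + (0)(5)]ᵀ
= [-5, -3]ᵀ
Result: (-5, -3)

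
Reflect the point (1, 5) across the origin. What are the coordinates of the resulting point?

Reflection across origin: (1, 5) → (-1, -5)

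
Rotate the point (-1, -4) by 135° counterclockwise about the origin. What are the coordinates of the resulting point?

Rotation matrix for 135°: [[cos 135°, -sin 135°], [sin 135°, cos 135°]] ≈ [[-0.707107, -0.707107], [0.707107, -0.707107]]
[[-0.707107, -0.707107], [0.707107, -0.707107]] × [-1, -4]ᵀ ≈ [3.5355, 2.1213]ᵀ
Result: (3.5355, 2.1213)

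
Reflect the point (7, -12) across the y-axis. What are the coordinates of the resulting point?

Reflection across y-axis: (7, -12) → (-7, -12)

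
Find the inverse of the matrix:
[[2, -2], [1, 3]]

For [[a,b],[c,d]], inverse = (1/det)·[[d,-b],[-c,a]]
det = (2)(3) - (-2)(1) = 6 - -2 = 8
Inverse = (1/8)·[[3, 2], [-1, 2]]
= [[3/8, 1/4], [-1/8, 1/4]]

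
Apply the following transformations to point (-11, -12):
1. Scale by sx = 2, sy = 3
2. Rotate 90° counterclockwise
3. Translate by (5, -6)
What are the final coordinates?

Step 1: Scale → (-22, -36)
Step 2: Rotate 90° → (36, -22)
Step 3: Translate → (41, -28)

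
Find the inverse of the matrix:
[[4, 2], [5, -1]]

For [[a,b],[c,d]], inverse = (1/det)·[[d,-b],[-c,a]]
det = (4)(-1) - (2)(5) = -4 - 10 = -14
Inverse = (1/-14)·[[-1, -2], [-5, 4]]
= [[1/14, 1/7], [5/14, -2/7]]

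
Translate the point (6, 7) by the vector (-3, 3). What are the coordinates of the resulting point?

Translation by (-3, 3) (homogeneous matrix [[1, 0, -3], [0, 1, 3], [0, 0, 1]]):
x' = 6 + -3 = 3
y' = 7 + 3 = 10
Result: (3, 10)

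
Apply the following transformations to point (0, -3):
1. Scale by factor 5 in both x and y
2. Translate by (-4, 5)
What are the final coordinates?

Step 1: Scale (0, -3) by 5 → (0, -15)
Step 2: Translate by (-4, 5) → (-4, -10)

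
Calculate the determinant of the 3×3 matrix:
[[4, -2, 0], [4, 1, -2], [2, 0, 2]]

Expansion along first row:
det = 4·det([[1,-2],[0,2]]) - -2·det([[4,-2],[2,2]]) + 0·det([[4,1],[2,0]])
    = 4·(1·2 - -2·0) - -2·(4·2 - -2·2) + 0·(4·0 - 1·2)
    = 4·2 - -2·12 + 0·-2
    = 8 + 24 + 0 = 32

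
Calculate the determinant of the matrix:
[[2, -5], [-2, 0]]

For a 2×2 matrix [[a, b], [c, d]], det = ad - bc
det = (2)(0) - (-5)(-2) = 0 - 10 = -10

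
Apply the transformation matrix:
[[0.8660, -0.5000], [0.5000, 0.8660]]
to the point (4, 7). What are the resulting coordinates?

Matrix multiplication:
[[0.8660, -0.5000], [0.5000, 0.8660]] × [4, 7]ᵀ
= [(0.8660)(4) + (-0.5000)(7), (0.5000)(4) + (0.8660)(7)]ᵀ
= [-0.0360, 8.0620]ᵀ
Result: (-0.0360, 8.0620)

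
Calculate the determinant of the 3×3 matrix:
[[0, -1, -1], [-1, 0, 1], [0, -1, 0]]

Expansion along first row:
det = 0·det([[0,1],[-1,0]]) - -1·det([[-1,1],[0,0]]) + -1·det([[-1,0],[0,-1]])
    = 0·(0·0 - 1·-1) - -1·(-1·0 - 1·0) + -1·(-1·-1 - 0·0)
    = 0·1 - -1·0 + -1·1
    = 0 + 0 + -1 = -1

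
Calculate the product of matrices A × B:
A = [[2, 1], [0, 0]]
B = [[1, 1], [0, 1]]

Matrix multiplication:
C[0][0] = 2×1 + 1×0 = 2
C[0][1] = 2×1 + 1×1 = 3
C[1][0] = 0×1 + 0×0 = 0
C[1][1] = 0×1 + 0×1 = 0
Result: [[2, 3], [0, 0]]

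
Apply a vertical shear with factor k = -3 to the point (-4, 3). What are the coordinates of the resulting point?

Shear matrix for vertical shear with factor k = -3:
[[1, 0], [-3, 1]]
Result: (-4, 3) → (-4, 15)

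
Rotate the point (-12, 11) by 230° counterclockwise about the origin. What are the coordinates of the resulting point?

Rotation matrix for 230°: [[cos 230°, -sin 230°], [sin 230°, cos 230°]] ≈ [[-0.642788, 0.766044], [-0.766044, -0.642788]]
[[-0.642788, 0.766044], [-0.766044, -0.642788]] × [-12, 11]ᵀ ≈ [16.1399, 2.1219]ᵀ
Result: (16.1399, 2.1219)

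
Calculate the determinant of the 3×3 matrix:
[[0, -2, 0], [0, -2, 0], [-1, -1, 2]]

Expansion along first row:
det = 0·det([[-2,0],[-1,2]]) - -2·det([[0,0],[-1,2]]) + 0·det([[0,-2],[-1,-1]])
    = 0·(-2·2 - 0·-1) - -2·(0·2 - 0·-1) + 0·(0·-1 - -2·-1)
    = 0·-4 - -2·0 + 0·-2
    = 0 + 0 + 0 = 0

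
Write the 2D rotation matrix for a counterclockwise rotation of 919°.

Rotation matrix formula: [[cos θ, -sin θ], [sin θ, cos θ]]
For θ = 919°:
cos(919°) = -0.9455
sin(919°) = -0.3256
Result: [[-0.9455, 0.3256], [-0.3256, -0.9455]]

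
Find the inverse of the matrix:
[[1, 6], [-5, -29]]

For [[a,b],[c,d]], inverse = (1/det)·[[d,-b],[-c,a]]
det = (1)(-29) - (6)(-5) = -29 - -30 = 1
Inverse = [[-29, -6], [5, 1]]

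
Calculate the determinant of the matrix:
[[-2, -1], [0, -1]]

For a 2×2 matrix [[a, b], [c, d]], det = ad - bc
det = (-2)(-1) - (-1)(0) = 2 - 0 = 2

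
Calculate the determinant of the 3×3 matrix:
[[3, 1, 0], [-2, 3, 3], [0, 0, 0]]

Expansion along first row:
det = 3·det([[3,3],[0,0]]) - 1·det([[-2,3],[0,0]]) + 0·det([[-2,3],[0,0]])
    = 3·(3·0 - 3·0) - 1·(-2·0 - 3·0) + 0·(-2·0 - 3·0)
    = 3·0 - 1·0 + 0·0
    = 0 + 0 + 0 = 0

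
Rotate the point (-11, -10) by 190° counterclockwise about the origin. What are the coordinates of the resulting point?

Rotation matrix for 190°: [[cos 190°, -sin 190°], [sin 190°, cos 190°]] ≈ [[-0.984808, 0.173648], [-0.173648, -0.984808]]
[[-0.984808, 0.173648], [-0.173648, -0.984808]] × [-11, -10]ᵀ ≈ [9.0964, 11.7582]ᵀ
Result: (9.0964, 11.7582)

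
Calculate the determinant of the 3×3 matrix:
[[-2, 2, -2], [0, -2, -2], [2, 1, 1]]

Expansion along first row:
det = -2·det([[-2,-2],[1,1]]) - 2·det([[0,-2],[2,1]]) + -2·det([[0,-2],[2,1]])
    = -2·(-2·1 - -2·1) - 2·(0·1 - -2·2) + -2·(0·1 - -2·2)
    = -2·0 - 2·4 + -2·4
    = 0 + -8 + -8 = -16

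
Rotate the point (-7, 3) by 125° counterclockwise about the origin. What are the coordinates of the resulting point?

Rotation matrix for 125°: [[cos 125°, -sin 125°], [sin 125°, cos 125°]] ≈ [[-0.573576, -0.819152], [0.819152, -0.573576]]
[[-0.573576, -0.819152], [0.819152, -0.573576]] × [-7, 3]ᵀ ≈ [1.5576, -7.4548]ᵀ
Result: (1.5576, -7.4548)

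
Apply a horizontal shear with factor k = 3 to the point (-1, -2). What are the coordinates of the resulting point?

Shear matrix for horizontal shear with factor k = 3:
[[1, 3], [0, 1]]
Result: (-1, -2) → (-7, -2)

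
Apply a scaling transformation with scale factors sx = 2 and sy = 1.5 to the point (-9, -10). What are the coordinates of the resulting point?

Scaling matrix:
[[2, 0], [0, 1.50]]
Result: (-9 × 2, -10 × 1.5) = (-18, -15)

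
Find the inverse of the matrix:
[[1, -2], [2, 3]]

For [[a,b],[c,d]], inverse = (1/det)·[[d,-b],[-c,a]]
det = (1)(3) - (-2)(2) = 3 - -4 = 7
Inverse = (1/7)·[[3, 2], [-2, 1]]
= [[3/7, 2/7], [-2/7, 1/7]]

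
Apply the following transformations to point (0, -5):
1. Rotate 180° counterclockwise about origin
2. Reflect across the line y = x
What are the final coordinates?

Step 1: Rotate 180° → (0, 5)
Step 2: Reflect across line y = x → (5, 0)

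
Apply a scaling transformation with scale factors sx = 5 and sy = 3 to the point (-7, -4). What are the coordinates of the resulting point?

Scaling matrix:
[[5, 0], [0, 3]]
Result: (-7 × 5, -4 × 3) = (-35, -12)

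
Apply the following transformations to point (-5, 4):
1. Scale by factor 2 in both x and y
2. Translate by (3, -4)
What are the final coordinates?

Step 1: Scale (-5, 4) by 2 → (-10, 8)
Step 2: Translate by (3, -4) → (-7, 4)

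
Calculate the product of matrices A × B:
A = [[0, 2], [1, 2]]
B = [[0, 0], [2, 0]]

Matrix multiplication:
C[0][0] = 0×0 + 2×2 = 4
C[0][1] = 0×0 + 2×0 = 0
C[1][0] = 1×0 + 2×2 = 4
C[1][1] = 1×0 + 2×0 = 0
Result: [[4, 0], [4, 0]]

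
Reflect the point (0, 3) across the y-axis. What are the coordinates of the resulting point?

Reflection across y-axis: (0, 3) → (0, 3)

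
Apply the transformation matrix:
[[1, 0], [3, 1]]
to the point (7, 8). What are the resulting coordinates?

Matrix multiplication:
[[1, 0], [3, 1]] × [7, 8]ᵀ
= [(1)(7) + (0)(8), (3)(7) + (1)(8)]ᵀ
= [7, 29]ᵀ
Result: (7, 29)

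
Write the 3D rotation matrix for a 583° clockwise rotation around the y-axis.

Rotation matrix for clockwise 583° around y-axis:
A clockwise rotation by 583° is a counterclockwise rotation by -583°.
cos(-583°) = -0.7314, sin(-583°) = 0.6820
Result: [[-0.7314, 0, 0.6820], [0, 1, 0], [-0.6820, 0, -0.7314]]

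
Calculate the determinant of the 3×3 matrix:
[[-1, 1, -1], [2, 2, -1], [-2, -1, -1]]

Expansion along first row:
det = -1·det([[2,-1],[-1,-1]]) - 1·det([[2,-1],[-2,-1]]) + -1·det([[2,2],[-2,-1]])
    = -1·(2·-1 - -1·-1) - 1·(2·-1 - -1·-2) + -1·(2·-1 - 2·-2)
    = -1·-3 - 1·-4 + -1·2
    = 3 + 4 + -2 = 5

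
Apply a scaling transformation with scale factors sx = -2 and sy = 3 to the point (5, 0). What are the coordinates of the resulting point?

Scaling matrix:
[[-2, 0], [0, 3]]
Result: (5 × -2, 0 × 3) = (-10, 0)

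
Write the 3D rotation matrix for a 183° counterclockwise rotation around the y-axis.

Rotation matrix for counterclockwise 183° around y-axis:
cos(183°) = -0.9986, sin(183°) = -0.0523
Result: [[-0.9986, 0, -0.0523], [0, 1, 0], [0.0523, 0, -0.9986]]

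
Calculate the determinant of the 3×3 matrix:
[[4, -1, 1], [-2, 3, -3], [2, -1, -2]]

Expansion along first row:
det = 4·det([[3,-3],[-1,-2]]) - -1·det([[-2,-3],[2,-2]]) + 1·det([[-2,3],[2,-1]])
    = 4·(3·-2 - -3·-1) - -1·(-2·-2 - -3·2) + 1·(-2·-1 - 3·2)
    = 4·-9 - -1·10 + 1·-4
    = -36 + 10 + -4 = -30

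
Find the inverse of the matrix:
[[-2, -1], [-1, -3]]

For [[a,b],[c,d]], inverse = (1/det)·[[d,-b],[-c,a]]
det = (-2)(-3) - (-1)(-1) = 6 - 1 = 5
Inverse = (1/5)·[[-3, 1], [1, -2]]
= [[-3/5, 1/5], [1/5, -2/5]]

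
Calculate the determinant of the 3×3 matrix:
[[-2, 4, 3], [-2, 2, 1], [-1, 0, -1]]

Expansion along first row:
det = -2·det([[2,1],[0,-1]]) - 4·det([[-2,1],[-1,-1]]) + 3·det([[-2,2],[-1,0]])
    = -2·(2·-1 - 1·0) - 4·(-2·-1 - 1·-1) + 3·(-2·0 - 2·-1)
    = -2·-2 - 4·3 + 3·2
    = 4 + -12 + 6 = -2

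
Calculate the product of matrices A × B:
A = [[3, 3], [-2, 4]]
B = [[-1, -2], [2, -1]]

Matrix multiplication:
C[0][0] = 3×-1 + 3×2 = 3
C[0][1] = 3×-2 + 3×-1 = -9
C[1][0] = -2×-1 + 4×2 = 10
C[1][1] = -2×-2 + 4×-1 = 0
Result: [[3, -9], [10, 0]]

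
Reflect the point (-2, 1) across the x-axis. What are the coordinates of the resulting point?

Reflection across x-axis: (-2, 1) → (-2, -1)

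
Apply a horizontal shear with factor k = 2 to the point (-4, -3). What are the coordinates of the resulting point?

Shear matrix for horizontal shear with factor k = 2:
[[1, 2], [0, 1]]
Result: (-4, -3) → (-10, -3)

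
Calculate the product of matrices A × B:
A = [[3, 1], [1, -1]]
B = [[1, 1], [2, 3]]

Matrix multiplication:
C[0][0] = 3×1 + 1×2 = 5
C[0][1] = 3×1 + 1×3 = 6
C[1][0] = 1×1 + -1×2 = -1
C[1][1] = 1×1 + -1×3 = -2
Result: [[5, 6], [-1, -2]]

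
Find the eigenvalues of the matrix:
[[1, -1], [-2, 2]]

Characteristic equation: det(A - λI) = 0
λ² - (trace)λ + (det) = 0
trace = 1 + 2 = 3, det = (1)(2) - (-1)(-2) = 0
λ² - (3)λ + (0) = 0
λ = (3 ± √((3)² - 4·(0))) / 2 = (3 ± √9) / 2
Solving: λ = 0, 3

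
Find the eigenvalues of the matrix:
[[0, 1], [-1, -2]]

Characteristic equation: det(A - λI) = 0
λ² - (trace)λ + (det) = 0
trace = 0 + -2 = -2, det = (0)(-2) - (1)(-1) = 1
λ² - (-2)λ + (1) = 0
λ = (-2 ± √((-2)² - 4·(1))) / 2 = (-2 ± √0) / 2
Solving: λ = -1, -1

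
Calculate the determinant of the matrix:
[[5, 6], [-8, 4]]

For a 2×2 matrix [[a, b], [c, d]], det = ad - bc
det = (5)(4) - (6)(-8) = 20 - -48 = 68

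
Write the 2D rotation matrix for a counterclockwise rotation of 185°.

Rotation matrix formula: [[cos θ, -sin θ], [sin θ, cos θ]]
For θ = 185°:
cos(185°) = -0.9962
sin(185°) = -0.0872
Result: [[-0.9962, 0.0872], [-0.0872, -0.9962]]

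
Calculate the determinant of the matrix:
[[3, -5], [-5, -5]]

For a 2×2 matrix [[a, b], [c, d]], det = ad - bc
det = (3)(-5) - (-5)(-5) = -15 - 25 = -40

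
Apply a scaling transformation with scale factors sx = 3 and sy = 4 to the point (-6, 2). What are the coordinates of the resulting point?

Scaling matrix:
[[3, 0], [0, 4]]
Result: (-6 × 3, 2 × 4) = (-18, 8)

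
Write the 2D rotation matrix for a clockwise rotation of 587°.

Rotation matrix formula: [[cos θ, -sin θ], [sin θ, cos θ]]
A clockwise rotation by 587° is equivalent to a counterclockwise rotation by -587°.
For θ = -587°:
cos(-587°) = -0.6820
sin(-587°) = 0.7314
Result: [[-0.6820, -0.7314], [0.7314, -0.6820]]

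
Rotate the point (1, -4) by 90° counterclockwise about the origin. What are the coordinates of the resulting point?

Rotation matrix for 90°: [[cos 90°, -sin 90°], [sin 90°, cos 90°]] = [[0, -1], [1, 0]]
[[0, -1], [1, 0]] × [1, -4]ᵀ = [4, 1]ᵀ
Result: (4, 1)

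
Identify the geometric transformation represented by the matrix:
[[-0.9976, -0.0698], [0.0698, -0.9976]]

This matrix represents: rotation by 176° counterclockwise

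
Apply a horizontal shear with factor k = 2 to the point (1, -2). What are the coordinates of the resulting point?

Shear matrix for horizontal shear with factor k = 2:
[[1, 2], [0, 1]]
Result: (1, -2) → (-3, -2)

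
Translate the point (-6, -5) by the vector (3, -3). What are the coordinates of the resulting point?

Translation by (3, -3) (homogeneous matrix [[1, 0, 3], [0, 1, -3], [0, 0, 1]]):
x' = -6 + 3 = -3
y' = -5 + -3 = -8
Result: (-3, -8)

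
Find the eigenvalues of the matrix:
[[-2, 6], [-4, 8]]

Characteristic equation: det(A - λI) = 0
λ² - (trace)λ + (det) = 0
trace = -2 + 8 = 6, det = (-2)(8) - (6)(-4) = 8
λ² - (6)λ + (8) = 0
λ = (6 ± √((6)² - 4·(8))) / 2 = (6 ± √4) / 2
Solving: λ = 2, 4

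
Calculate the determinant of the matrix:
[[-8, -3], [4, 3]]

For a 2×2 matrix [[a, b], [c, d]], det = ad - bc
det = (-8)(3) - (-3)(4) = -24 - -12 = -12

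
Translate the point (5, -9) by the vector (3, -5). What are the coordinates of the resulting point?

Translation by (3, -5) (homogeneous matrix [[1, 0, 3], [0, 1, -5], [0, 0, 1]]):
x' = 5 + 3 = 8
y' = -9 + -5 = -14
Result: (8, -14)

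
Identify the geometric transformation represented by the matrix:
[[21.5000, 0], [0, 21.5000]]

This matrix represents: uniform scaling by factor 21.5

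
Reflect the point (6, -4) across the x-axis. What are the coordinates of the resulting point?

Reflection across x-axis: (6, -4) → (6, 4)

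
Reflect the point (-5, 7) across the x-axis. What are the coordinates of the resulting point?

Reflection across x-axis: (-5, 7) → (-5, -7)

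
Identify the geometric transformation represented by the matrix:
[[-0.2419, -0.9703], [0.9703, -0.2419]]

This matrix represents: rotation by 104° counterclockwise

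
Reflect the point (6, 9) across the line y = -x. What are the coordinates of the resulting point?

Reflection across line y = -x: (6, 9) → (-9, -6)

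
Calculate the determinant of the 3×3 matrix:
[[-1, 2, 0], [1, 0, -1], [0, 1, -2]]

Expansion along first row:
det = -1·det([[0,-1],[1,-2]]) - 2·det([[1,-1],[0,-2]]) + 0·det([[1,0],[0,1]])
    = -1·(0·-2 - -1·1) - 2·(1·-2 - -1·0) + 0·(1·1 - 0·0)
    = -1·1 - 2·-2 + 0·1
    = -1 + 4 + 0 = 3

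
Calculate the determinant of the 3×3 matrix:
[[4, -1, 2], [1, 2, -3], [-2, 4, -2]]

Expansion along first row:
det = 4·det([[2,-3],[4,-2]]) - -1·det([[1,-3],[-2,-2]]) + 2·det([[1,2],[-2,4]])
    = 4·(2·-2 - -3·4) - -1·(1·-2 - -3·-2) + 2·(1·4 - 2·-2)
    = 4·8 - -1·-8 + 2·8
    = 32 + -8 + 16 = 40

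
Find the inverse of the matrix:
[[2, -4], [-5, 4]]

For [[a,b],[c,d]], inverse = (1/det)·[[d,-b],[-c,a]]
det = (2)(4) - (-4)(-5) = 8 - 20 = -12
Inverse = (1/-12)·[[4, 4], [5, 2]]
= [[-1/3, -1/3], [-5/12, -1/6]]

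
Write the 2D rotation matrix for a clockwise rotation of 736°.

Rotation matrix formula: [[cos θ, -sin θ], [sin θ, cos θ]]
A clockwise rotation by 736° is equivalent to a counterclockwise rotation by -736°.
For θ = -736°:
cos(-736°) = 0.9613
sin(-736°) = -0.2756
Result: [[0.9613, 0.2756], [-0.2756, 0.9613]]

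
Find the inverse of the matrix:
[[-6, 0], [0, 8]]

For [[a,b],[c,d]], inverse = (1/det)·[[d,-b],[-c,a]]
det = (-6)(8) - (0)(0) = -48 - 0 = -48
Inverse = (1/-48)·[[8, 0], [0, -6]]
= [[-1/6, 0], [0, 1/8]]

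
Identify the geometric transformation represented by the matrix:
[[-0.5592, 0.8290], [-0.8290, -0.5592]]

This matrix represents: rotation by 236° counterclockwise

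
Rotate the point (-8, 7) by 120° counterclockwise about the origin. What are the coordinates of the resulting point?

Rotation matrix for 120°: [[cos 120°, -sin 120°], [sin 120°, cos 120°]] ≈ [[-0.500000, -0.866025], [0.866025, -0.500000]]
[[-0.500000, -0.866025], [0.866025, -0.500000]] × [-8, 7]ᵀ ≈ [-2.0622, -10.4282]ᵀ
Result: (-2.0622, -10.4282)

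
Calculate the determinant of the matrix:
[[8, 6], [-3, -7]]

For a 2×2 matrix [[a, b], [c, d]], det = ad - bc
det = (8)(-7) - (6)(-3) = -56 - -18 = -38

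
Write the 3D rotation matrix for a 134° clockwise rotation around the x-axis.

Rotation matrix for clockwise 134° around x-axis:
A clockwise rotation by 134° is a counterclockwise rotation by -134°.
cos(-134°) = -0.6947, sin(-134°) = -0.7193
Result: [[1, 0, 0], [0, -0.6947, 0.7193], [0, -0.7193, -0.6947]]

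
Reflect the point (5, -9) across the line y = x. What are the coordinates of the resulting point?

Reflection across line y = x: (5, -9) → (-9, 5)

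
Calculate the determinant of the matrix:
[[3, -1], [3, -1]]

For a 2×2 matrix [[a, b], [c, d]], det = ad - bc
det = (3)(-1) - (-1)(3) = -3 - -3 = 0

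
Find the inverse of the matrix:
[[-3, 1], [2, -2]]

For [[a,b],[c,d]], inverse = (1/det)·[[d,-b],[-c,a]]
det = (-3)(-2) - (1)(2) = 6 - 2 = 4
Inverse = (1/4)·[[-2, -1], [-2, -3]]
= [[-1/2, -1/4], [-1/2, -3/4]]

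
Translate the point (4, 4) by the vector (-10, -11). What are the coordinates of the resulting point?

Translation by (-10, -11) (homogeneous matrix [[1, 0, -10], [0, 1, -11], [0, 0, 1]]):
x' = 4 + -10 = -6
y' = 4 + -11 = -7
Result: (-6, -7)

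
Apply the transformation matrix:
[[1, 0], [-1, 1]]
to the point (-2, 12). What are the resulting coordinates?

Matrix multiplication:
[[1, 0], [-1, 1]] × [-2, 12]ᵀ
= [(1)(-2) + (0)(12), (-1)(-2) + (1)(12)]ᵀ
= [-2, 14]ᵀ
Result: (-2, 14)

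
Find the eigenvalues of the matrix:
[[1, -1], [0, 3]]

Characteristic equation: det(A - λI) = 0
λ² - (trace)λ + (det) = 0
trace = 1 + 3 = 4, det = (1)(3) - (-1)(0) = 3
λ² - (4)λ + (3) = 0
λ = (4 ± √((4)² - 4·(3))) / 2 = (4 ± √4) / 2
Solving: λ = 1, 3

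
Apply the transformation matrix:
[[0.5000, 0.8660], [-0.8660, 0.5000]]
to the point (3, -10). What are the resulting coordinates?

Matrix multiplication:
[[0.5000, 0.8660], [-0.8660, 0.5000]] × [3, -10]ᵀ
= [(0.5000)(3) + (0.8660)(-10), (-0.8660)(3) + (0.5000)(-10)]ᵀ
= [-7.1600, -7.5980]ᵀ
Result: (-7.1600, -7.5980)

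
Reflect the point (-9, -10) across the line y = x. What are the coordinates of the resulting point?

Reflection across line y = x: (-9, -10) → (-10, -9)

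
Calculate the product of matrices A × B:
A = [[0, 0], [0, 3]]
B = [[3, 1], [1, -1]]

Matrix multiplication:
C[0][0] = 0×3 + 0×1 = 0
C[0][1] = 0×1 + 0×-1 = 0
C[1][0] = 0×3 + 3×1 = 3
C[1][1] = 0×1 + 3×-1 = -3
Result: [[0, 0], [3, -3]]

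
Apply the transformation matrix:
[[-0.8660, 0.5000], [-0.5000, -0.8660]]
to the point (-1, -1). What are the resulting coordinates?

Matrix multiplication:
[[-0.8660, 0.5000], [-0.5000, -0.8660]] × [-1, -1]ᵀ
= [(-0.8660)(-1) + (0.5000)(-1), (-0.5000)(-1) + (-0.8660)(-1)]ᵀ
= [0.3660, 1.3660]ᵀ
Result: (0.3660, 1.3660)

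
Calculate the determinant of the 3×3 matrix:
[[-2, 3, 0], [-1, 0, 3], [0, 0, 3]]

Expansion along first row:
det = -2·det([[0,3],[0,3]]) - 3·det([[-1,3],[0,3]]) + 0·det([[-1,0],[0,0]])
    = -2·(0·3 - 3·0) - 3·(-1·3 - 3·0) + 0·(-1·0 - 0·0)
    = -2·0 - 3·-3 + 0·0
    = 0 + 9 + 0 = 9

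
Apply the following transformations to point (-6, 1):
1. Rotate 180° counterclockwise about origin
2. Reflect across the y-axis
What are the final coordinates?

Step 1: Rotate 180° → (6, -1)
Step 2: Reflect across y-axis → (-6, -1)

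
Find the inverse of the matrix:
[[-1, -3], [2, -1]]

For [[a,b],[c,d]], inverse = (1/det)·[[d,-b],[-c,a]]
det = (-1)(-1) - (-3)(2) = 1 - -6 = 7
Inverse = (1/7)·[[-1, 3], [-2, -1]]
= [[-1/7, 3/7], [-2/7, -1/7]]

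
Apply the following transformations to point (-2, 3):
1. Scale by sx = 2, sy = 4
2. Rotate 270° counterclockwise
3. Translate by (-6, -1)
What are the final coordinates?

Step 1: Scale → (-4, 12)
Step 2: Rotate 270° → (12, 4)
Step 3: Translate → (6, 3)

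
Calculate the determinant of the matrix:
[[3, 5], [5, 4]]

For a 2×2 matrix [[a, b], [c, d]], det = ad - bc
det = (3)(4) - (5)(5) = 12 - 25 = -13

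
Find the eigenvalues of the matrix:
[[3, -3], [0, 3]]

Characteristic equation: det(A - λI) = 0
λ² - (trace)λ + (det) = 0
trace = 3 + 3 = 6, det = (3)(3) - (-3)(0) = 9
λ² - (6)λ + (9) = 0
λ = (6 ± √((6)² - 4·(9))) / 2 = (6 ± √0) / 2
Solving: λ = 3, 3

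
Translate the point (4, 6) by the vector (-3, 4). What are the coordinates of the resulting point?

Translation by (-3, 4) (homogeneous matrix [[1, 0, -3], [0, 1, 4], [0, 0, 1]]):
x' = 4 + -3 = 1
y' = 6 + 4 = 10
Result: (1, 10)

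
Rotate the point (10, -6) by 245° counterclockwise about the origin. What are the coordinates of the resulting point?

Rotation matrix for 245°: [[cos 245°, -sin 245°], [sin 245°, cos 245°]] ≈ [[-0.422618, 0.906308], [-0.906308, -0.422618]]
[[-0.422618, 0.906308], [-0.906308, -0.422618]] × [10, -6]ᵀ ≈ [-9.6640, -6.5274]ᵀ
Result: (-9.6640, -6.5274)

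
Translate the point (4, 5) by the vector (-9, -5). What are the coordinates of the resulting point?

Translation by (-9, -5) (homogeneous matrix [[1, 0, -9], [0, 1, -5], [0, 0, 1]]):
x' = 4 + -9 = -5
y' = 5 + -5 = 0
Result: (-5, 0)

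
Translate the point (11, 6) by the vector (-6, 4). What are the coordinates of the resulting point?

Translation by (-6, 4) (homogeneous matrix [[1, 0, -6], [0, 1, 4], [0, 0, 1]]):
x' = 11 + -6 = 5
y' = 6 + 4 = 10
Result: (5, 10)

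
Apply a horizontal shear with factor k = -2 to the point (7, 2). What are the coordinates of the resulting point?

Shear matrix for horizontal shear with factor k = -2:
[[1, -2], [0, 1]]
Result: (7, 2) → (3, 2)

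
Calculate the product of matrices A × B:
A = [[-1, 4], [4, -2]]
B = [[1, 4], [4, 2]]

Matrix multiplication:
C[0][0] = -1×1 + 4×4 = 15
C[0][1] = -1×4 + 4×2 = 4
C[1][0] = 4×1 + -2×4 = -4
C[1][1] = 4×4 + -2×2 = 12
Result: [[15, 4], [-4, 12]]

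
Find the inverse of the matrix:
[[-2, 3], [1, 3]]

For [[a,b],[c,d]], inverse = (1/det)·[[d,-b],[-c,a]]
det = (-2)(3) - (3)(1) = -6 - 3 = -9
Inverse = (1/-9)·[[3, -3], [-1, -2]]
= [[-1/3, 1/3], [1/9, 2/9]]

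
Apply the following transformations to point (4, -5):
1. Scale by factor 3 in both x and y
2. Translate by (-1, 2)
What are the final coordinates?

Step 1: Scale (4, -5) by 3 → (12, -15)
Step 2: Translate by (-1, 2) → (11, -13)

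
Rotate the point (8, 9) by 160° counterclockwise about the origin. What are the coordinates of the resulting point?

Rotation matrix for 160°: [[cos 160°, -sin 160°], [sin 160°, cos 160°]] ≈ [[-0.939693, -0.342020], [0.342020, -0.939693]]
[[-0.939693, -0.342020], [0.342020, -0.939693]] × [8, 9]ᵀ ≈ [-10.5957, -5.7211]ᵀ
Result: (-10.5957, -5.7211)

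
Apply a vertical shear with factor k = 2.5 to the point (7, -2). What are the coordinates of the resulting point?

Shear matrix for vertical shear with factor k = 2.5:
[[1, 0], [2.50, 1]]
Result: (7, -2) → (7, 15.5)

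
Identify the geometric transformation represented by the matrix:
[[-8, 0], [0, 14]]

This matrix represents: non-uniform scaling by sx = -8, sy = 14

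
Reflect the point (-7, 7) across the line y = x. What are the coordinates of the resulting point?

Reflection across line y = x: (-7, 7) → (7, -7)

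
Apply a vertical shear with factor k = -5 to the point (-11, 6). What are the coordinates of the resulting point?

Shear matrix for vertical shear with factor k = -5:
[[1, 0], [-5, 1]]
Result: (-11, 6) → (-11, 61)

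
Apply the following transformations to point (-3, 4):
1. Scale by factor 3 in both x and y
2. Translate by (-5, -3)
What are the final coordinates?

Step 1: Scale (-3, 4) by 3 → (-9, 12)
Step 2: Translate by (-5, -3) → (-14, 9)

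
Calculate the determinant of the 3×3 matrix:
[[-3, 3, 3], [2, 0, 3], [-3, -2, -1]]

Expansion along first row:
det = -3·det([[0,3],[-2,-1]]) - 3·det([[2,3],[-3,-1]]) + 3·det([[2,0],[-3,-2]])
    = -3·(0·-1 - 3·-2) - 3·(2·-1 - 3·-3) + 3·(2·-2 - 0·-3)
    = -3·6 - 3·7 + 3·-4
    = -18 + -21 + -12 = -51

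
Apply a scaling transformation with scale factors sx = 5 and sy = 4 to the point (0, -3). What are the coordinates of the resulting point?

Scaling matrix:
[[5, 0], [0, 4]]
Result: (0 × 5, -3 × 4) = (0, -12)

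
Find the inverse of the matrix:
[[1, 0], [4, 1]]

For [[a,b],[c,d]], inverse = (1/det)·[[d,-b],[-c,a]]
det = (1)(1) - (0)(4) = 1 - 0 = 1
Inverse = [[1, 0], [-4, 1]]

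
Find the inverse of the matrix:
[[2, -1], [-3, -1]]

For [[a,b],[c,d]], inverse = (1/det)·[[d,-b],[-c,a]]
det = (2)(-1) - (-1)(-3) = -2 - 3 = -5
Inverse = (1/-5)·[[-1, 1], [3, 2]]
= [[1/5, -1/5], [-3/5, -2/5]]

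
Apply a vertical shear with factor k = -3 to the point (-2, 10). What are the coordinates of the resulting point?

Shear matrix for vertical shear with factor k = -3:
[[1, 0], [-3, 1]]
Result: (-2, 10) → (-2, 16)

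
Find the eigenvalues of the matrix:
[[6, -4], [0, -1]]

Characteristic equation: det(A - λI) = 0
λ² - (trace)λ + (det) = 0
trace = 6 + -1 = 5, det = (6)(-1) - (-4)(0) = -6
λ² - (5)λ + (-6) = 0
λ = (5 ± √((5)² - 4·(-6))) / 2 = (5 ± √49) / 2
Solving: λ = -1, 6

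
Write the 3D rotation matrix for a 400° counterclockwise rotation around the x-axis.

Rotation matrix for counterclockwise 400° around x-axis:
cos(400°) = 0.7660, sin(400°) = 0.6428
Result: [[1, 0, 0], [0, 0.7660, -0.6428], [0, 0.6428, 0.7660]]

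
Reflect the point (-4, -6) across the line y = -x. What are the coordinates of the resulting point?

Reflection across line y = -x: (-4, -6) → (6, 4)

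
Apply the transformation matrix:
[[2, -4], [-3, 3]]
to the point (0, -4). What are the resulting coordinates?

Matrix multiplication:
[[2, -4], [-3, 3]] × [0, -4]ᵀ
= [(2)(0) + (-4)(-4), (-3)(0) + (3)(-4)]ᵀ
= [16, -12]ᵀ
Result: (16, -12)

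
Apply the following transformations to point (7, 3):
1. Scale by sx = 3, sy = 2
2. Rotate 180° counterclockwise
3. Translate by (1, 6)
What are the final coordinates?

Step 1: Scale → (21, 6)
Step 2: Rotate 180° → (-21, -6)
Step 3: Translate → (-20, 0)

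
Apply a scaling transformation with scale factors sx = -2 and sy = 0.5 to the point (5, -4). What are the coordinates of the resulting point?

Scaling matrix:
[[-2, 0], [0, 0.50]]
Result: (5 × -2, -4 × 0.5) = (-10, -2)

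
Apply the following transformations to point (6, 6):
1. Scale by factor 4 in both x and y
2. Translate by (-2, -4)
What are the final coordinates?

Step 1: Scale (6, 6) by 4 → (24, 24)
Step 2: Translate by (-2, -4) → (22, 20)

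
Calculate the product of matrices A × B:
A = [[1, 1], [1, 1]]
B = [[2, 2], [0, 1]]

Matrix multiplication:
C[0][0] = 1×2 + 1×0 = 2
C[0][1] = 1×2 + 1×1 = 3
C[1][0] = 1×2 + 1×0 = 2
C[1][1] = 1×2 + 1×1 = 3
Result: [[2, 3], [2, 3]]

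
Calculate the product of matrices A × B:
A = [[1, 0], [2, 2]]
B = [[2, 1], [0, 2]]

Matrix multiplication:
C[0][0] = 1×2 + 0×0 = 2
C[0][1] = 1×1 + 0×2 = 1
C[1][0] = 2×2 + 2×0 = 4
C[1][1] = 2×1 + 2×2 = 6
Result: [[2, 1], [4, 6]]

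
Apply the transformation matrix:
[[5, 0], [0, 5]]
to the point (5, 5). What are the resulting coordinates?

Matrix multiplication:
[[5, 0], [0, 5]] × [5, 5]ᵀ
= [(5)(5) + (0)(5), (0)(5) + (5)(5)]ᵀ
= [25, 25]ᵀ
Result: (25, 25)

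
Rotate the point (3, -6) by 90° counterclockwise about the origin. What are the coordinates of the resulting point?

Rotation matrix for 90°: [[cos 90°, -sin 90°], [sin 90°, cos 90°]] = [[0, -1], [1, 0]]
[[0, -1], [1, 0]] × [3, -6]ᵀ = [6, 3]ᵀ
Result: (6, 3)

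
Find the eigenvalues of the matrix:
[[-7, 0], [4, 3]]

Characteristic equation: det(A - λI) = 0
λ² - (trace)λ + (det) = 0
trace = -7 + 3 = -4, det = (-7)(3) - (0)(4) = -21
λ² - (-4)λ + (-21) = 0
λ = (-4 ± √((-4)² - 4·(-21))) / 2 = (-4 ± √100) / 2
Solving: λ = -7, 3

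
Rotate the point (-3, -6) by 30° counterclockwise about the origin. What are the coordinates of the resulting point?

Rotation matrix for 30°: [[cos 30°, -sin 30°], [sin 30°, cos 30°]] ≈ [[0.866025, -0.500000], [0.500000, 0.866025]]
[[0.866025, -0.500000], [0.500000, 0.866025]] × [-3, -6]ᵀ ≈ [0.4019, -6.6962]ᵀ
Result: (0.4019, -6.6962)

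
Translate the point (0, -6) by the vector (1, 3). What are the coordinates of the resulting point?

Translation by (1, 3) (homogeneous matrix [[1, 0, 1], [0, 1, 3], [0, 0, 1]]):
x' = 0 + 1 = 1
y' = -6 + 3 = -3
Result: (1, -3)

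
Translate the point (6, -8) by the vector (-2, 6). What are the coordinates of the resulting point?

Translation by (-2, 6) (homogeneous matrix [[1, 0, -2], [0, 1, 6], [0, 0, 1]]):
x' = 6 + -2 = 4
y' = -8 + 6 = -2
Result: (4, -2)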